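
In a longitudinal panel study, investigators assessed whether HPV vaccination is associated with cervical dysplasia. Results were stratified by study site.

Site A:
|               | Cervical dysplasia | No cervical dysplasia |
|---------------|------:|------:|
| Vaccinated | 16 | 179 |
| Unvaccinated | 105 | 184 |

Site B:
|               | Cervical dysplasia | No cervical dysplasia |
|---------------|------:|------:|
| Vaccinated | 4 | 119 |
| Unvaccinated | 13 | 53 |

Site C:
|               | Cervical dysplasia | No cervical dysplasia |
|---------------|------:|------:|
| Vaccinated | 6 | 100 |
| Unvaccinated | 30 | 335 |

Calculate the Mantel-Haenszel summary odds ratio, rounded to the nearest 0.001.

0.215

OR_MH = Σ(aᵢdᵢ/nᵢ) / Σ(bᵢcᵢ/nᵢ), where nᵢ is the stratum total.
Stratum 1 (Site A): n = 484; a·d/n = 16·184/484 = 6.0826; b·c/n = 179·105/484 = 38.8326
Stratum 2 (Site B): n = 189; a·d/n = 4·53/189 = 1.1217; b·c/n = 119·13/189 = 8.1852
Stratum 3 (Site C): n = 471; a·d/n = 6·335/471 = 4.2675; b·c/n = 100·30/471 = 6.3694
OR_MH = (6.0826 + 1.1217 + 4.2675) / (38.8326 + 8.1852 + 6.3694) = 11.4719 / 53.3873 = 0.21488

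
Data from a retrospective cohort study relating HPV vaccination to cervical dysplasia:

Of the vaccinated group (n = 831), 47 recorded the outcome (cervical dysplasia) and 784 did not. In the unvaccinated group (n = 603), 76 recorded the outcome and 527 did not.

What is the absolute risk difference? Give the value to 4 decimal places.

-0.0695

From the description: a = 47, b = 784, c = 76, d = 527.
Risk in exposed = 47/831 = 0.056558; risk in unexposed = 76/603 = 0.126036.
Risk difference = 0.056558 − 0.126036 = -0.069478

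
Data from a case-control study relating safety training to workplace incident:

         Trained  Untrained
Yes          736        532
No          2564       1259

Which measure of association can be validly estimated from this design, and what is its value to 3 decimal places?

0.679

Reading the table with exposure as columns: a = 736 (Trained, case), b = 2564 (Trained, non-case), c = 532 (Untrained, case), d = 1259.
This is a case-control study: participants were sampled on outcome status, so risks in the source population cannot be estimated directly — relative risk is not valid here. The odds ratio is the appropriate measure.
OR = (a·d)/(b·c) = (736 × 1259) / (2564 × 532) = 926624 / 1364048 = 0.67932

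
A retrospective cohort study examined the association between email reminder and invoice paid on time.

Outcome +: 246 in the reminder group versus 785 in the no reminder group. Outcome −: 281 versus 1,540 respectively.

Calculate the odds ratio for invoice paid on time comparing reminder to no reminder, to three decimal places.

From the description: a = 246, b = 281, c = 785, d = 1540.
OR = (a·d)/(b·c) = (246 × 1540) / (281 × 785) = 378840 / 220585 = 1.71743
The odds of invoice paid on time are about 1.72 times as high in the reminder group.

1.717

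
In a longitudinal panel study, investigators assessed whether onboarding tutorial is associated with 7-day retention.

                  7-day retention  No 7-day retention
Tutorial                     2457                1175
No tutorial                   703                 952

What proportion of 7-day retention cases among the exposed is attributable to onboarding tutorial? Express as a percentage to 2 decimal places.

37.21

Cells: a = 2457, b = 1175, c = 703, d = 952.
Risk in exposed = 2457/3632 = 0.67649; risk in unexposed = 703/1655 = 0.42477.
RR = 0.67649/0.42477 = 1.59258
AR% = (RR − 1)/RR × 100 = (1.59258 − 1)/1.59258 × 100 = 37.2089%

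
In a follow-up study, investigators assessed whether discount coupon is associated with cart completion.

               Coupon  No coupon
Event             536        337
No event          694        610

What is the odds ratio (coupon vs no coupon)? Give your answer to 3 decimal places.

Reading the table with exposure as columns: a = 536 (Coupon, case), b = 694 (Coupon, non-case), c = 337 (No coupon, case), d = 610.
OR = (a·d)/(b·c) = (536 × 610) / (694 × 337) = 326960 / 233878 = 1.39799
The odds of cart completion are about 1.40 times as high in the coupon group.

1.398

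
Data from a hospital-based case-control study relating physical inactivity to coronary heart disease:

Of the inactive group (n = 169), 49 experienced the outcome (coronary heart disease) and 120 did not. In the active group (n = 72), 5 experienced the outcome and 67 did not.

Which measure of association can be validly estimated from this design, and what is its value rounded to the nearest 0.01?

5.47

From the description: a = 49, b = 120, c = 5, d = 67.
This is a hospital-based case-control study: participants were sampled on outcome status, so risks in the source population cannot be estimated directly — relative risk is not valid here. The odds ratio is the appropriate measure.
OR = (a·d)/(b·c) = (49 × 67) / (120 × 5) = 3283 / 600 = 5.47167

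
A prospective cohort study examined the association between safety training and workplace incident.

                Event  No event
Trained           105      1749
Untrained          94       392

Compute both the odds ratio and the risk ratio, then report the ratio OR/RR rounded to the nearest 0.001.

Cells: a = 105, b = 1749, c = 94, d = 392.
OR = (105·392)/(1749·94) = 41160/164406 = 0.25036
Risk in exposed = 105/1854 = 0.05663; risk in unexposed = 94/486 = 0.19342; RR = 0.29281
OR/RR = 0.25036 / 0.29281 = 0.85501
The outcome is not rare, so the OR lies further from 1 than the RR.

0.855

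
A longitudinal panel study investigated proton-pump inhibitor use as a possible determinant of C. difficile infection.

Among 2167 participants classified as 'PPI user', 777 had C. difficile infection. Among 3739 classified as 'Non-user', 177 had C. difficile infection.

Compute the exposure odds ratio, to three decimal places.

11.249

From the description: a = 777, b = 1390, c = 177, d = 3562.
OR = (a·d)/(b·c) = (777 × 3562) / (1390 × 177) = 2767674 / 246030 = 11.24934
The odds of C. difficile infection are about 11.25 times as high in the ppi user group.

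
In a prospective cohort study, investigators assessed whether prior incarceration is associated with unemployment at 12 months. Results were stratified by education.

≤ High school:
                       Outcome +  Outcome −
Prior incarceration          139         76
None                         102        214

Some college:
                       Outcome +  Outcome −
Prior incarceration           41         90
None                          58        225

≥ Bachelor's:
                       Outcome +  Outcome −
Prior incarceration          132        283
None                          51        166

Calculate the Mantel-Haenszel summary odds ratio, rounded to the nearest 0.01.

OR_MH = Σ(aᵢdᵢ/nᵢ) / Σ(bᵢcᵢ/nᵢ), where nᵢ is the stratum total.
Stratum 1 (≤ High school): n = 531; a·d/n = 139·214/531 = 56.0188; b·c/n = 76·102/531 = 14.5989
Stratum 2 (Some college): n = 414; a·d/n = 41·225/414 = 22.2826; b·c/n = 90·58/414 = 12.6087
Stratum 3 (≥ Bachelor's): n = 632; a·d/n = 132·166/632 = 34.6709; b·c/n = 283·51/632 = 22.8370
OR_MH = (56.0188 + 22.2826 + 34.6709) / (14.5989 + 12.6087 + 22.8370) = 112.9723 / 50.0446 = 2.25743

2.26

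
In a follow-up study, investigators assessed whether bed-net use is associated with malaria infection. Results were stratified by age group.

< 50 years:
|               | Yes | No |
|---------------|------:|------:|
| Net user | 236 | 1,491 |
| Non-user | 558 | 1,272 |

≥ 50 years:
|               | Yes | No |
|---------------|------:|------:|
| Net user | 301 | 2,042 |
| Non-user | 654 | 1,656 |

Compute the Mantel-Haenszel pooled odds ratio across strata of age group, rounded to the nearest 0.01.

OR_MH = Σ(aᵢdᵢ/nᵢ) / Σ(bᵢcᵢ/nᵢ), where nᵢ is the stratum total.
Stratum 1 (< 50 years): n = 3557; a·d/n = 236·1272/3557 = 84.3947; b·c/n = 1491·558/3557 = 233.8988
Stratum 2 (≥ 50 years): n = 4653; a·d/n = 301·1656/4653 = 107.1257; b·c/n = 2042·654/4653 = 287.0123
OR_MH = (84.3947 + 107.1257) / (233.8988 + 287.0123) = 191.5204 / 520.9110 = 0.36766

0.37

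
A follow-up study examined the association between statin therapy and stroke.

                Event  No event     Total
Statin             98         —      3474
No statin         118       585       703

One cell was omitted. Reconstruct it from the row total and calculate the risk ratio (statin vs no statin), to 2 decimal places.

0.17

The missing cell is in the exposed row: 3474 − 98 = 3376.
So a = 98, b = 3376, c = 118, d = 585.
RR = [a/(a+b)] / [c/(c+d)] = (98/3474) / (118/703) = 0.02821/0.16785 = 0.16806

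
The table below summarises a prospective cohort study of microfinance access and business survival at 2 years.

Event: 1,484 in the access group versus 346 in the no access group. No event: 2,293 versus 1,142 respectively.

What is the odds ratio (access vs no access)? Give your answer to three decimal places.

2.136

From the description: a = 1484, b = 2293, c = 346, d = 1142.
OR = (a·d)/(b·c) = (1484 × 1142) / (2293 × 346) = 1694728 / 793378 = 2.13609
The odds of business survival at 2 years are about 2.14 times as high in the access group.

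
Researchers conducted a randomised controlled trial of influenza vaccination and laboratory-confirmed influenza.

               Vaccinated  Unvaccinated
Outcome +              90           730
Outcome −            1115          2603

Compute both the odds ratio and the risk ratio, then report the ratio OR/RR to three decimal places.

Reading the table with exposure as columns: a = 90 (Vaccinated, case), b = 1115 (Vaccinated, non-case), c = 730 (Unvaccinated, case), d = 2603.
OR = (90·2603)/(1115·730) = 234270/813950 = 0.28782
Risk in exposed = 90/1205 = 0.07469; risk in unexposed = 730/3333 = 0.21902; RR = 0.34101
OR/RR = 0.28782 / 0.34101 = 0.84402
The outcome is not rare, so the OR lies further from 1 than the RR.

0.844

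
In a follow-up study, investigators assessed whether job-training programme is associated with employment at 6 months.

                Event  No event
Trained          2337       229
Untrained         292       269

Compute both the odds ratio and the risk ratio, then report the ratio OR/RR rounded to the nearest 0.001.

5.373

Cells: a = 2337, b = 229, c = 292, d = 269.
OR = (2337·269)/(229·292) = 628653/66868 = 9.40140
Risk in exposed = 2337/2566 = 0.91076; risk in unexposed = 292/561 = 0.52050; RR = 1.74977
OR/RR = 9.40140 / 1.74977 = 5.37292
The outcome is not rare, so the OR lies further from 1 than the RR.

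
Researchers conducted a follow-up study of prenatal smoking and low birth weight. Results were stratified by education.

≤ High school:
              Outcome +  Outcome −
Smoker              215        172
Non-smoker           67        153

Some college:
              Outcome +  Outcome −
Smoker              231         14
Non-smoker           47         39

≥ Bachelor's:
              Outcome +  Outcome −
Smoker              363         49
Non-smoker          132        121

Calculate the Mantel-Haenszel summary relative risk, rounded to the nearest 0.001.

RR_MH = Σ(aᵢ·n₀ᵢ/nᵢ) / Σ(cᵢ·n₁ᵢ/nᵢ), with n₁ᵢ = aᵢ+bᵢ (exposed), n₀ᵢ = cᵢ+dᵢ (unexposed), nᵢ = n₁ᵢ+n₀ᵢ.
Stratum 1 (≤ High school): n₁ = 387, n₀ = 220, n = 607; a·n₀/n = 215·220/607 = 77.9242; c·n₁/n = 67·387/607 = 42.7166
Stratum 2 (Some college): n₁ = 245, n₀ = 86, n = 331; a·n₀/n = 231·86/331 = 60.0181; c·n₁/n = 47·245/331 = 34.7885
Stratum 3 (≥ Bachelor's): n₁ = 412, n₀ = 253, n = 665; a·n₀/n = 363·253/665 = 138.1038; c·n₁/n = 132·412/665 = 81.7805
RR_MH = (77.9242 + 60.0181 + 138.1038) / (42.7166 + 34.7885 + 81.7805) = 276.0461 / 159.2856 = 1.73303

1.733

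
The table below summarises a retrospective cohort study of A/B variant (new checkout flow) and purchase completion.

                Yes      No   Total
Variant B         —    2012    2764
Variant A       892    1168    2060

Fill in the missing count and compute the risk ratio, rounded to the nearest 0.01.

The missing cell is in the exposed row: 2764 − 2012 = 752.
So a = 752, b = 2012, c = 892, d = 1168.
RR = [a/(a+b)] / [c/(c+d)] = (752/2764) / (892/2060) = 0.27207/0.43301 = 0.62832

0.63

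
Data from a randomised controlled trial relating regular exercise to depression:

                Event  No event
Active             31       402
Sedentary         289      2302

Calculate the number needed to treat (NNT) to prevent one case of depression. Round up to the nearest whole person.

26

Risk in treated group = 31/433 = 0.07159; risk in control = 289/2591 = 0.11154.
Absolute risk reduction = 0.11154 − 0.07159 = 0.03995
NNT = 1 / ARR = 1 / 0.03995 = 25.034 → round up → 26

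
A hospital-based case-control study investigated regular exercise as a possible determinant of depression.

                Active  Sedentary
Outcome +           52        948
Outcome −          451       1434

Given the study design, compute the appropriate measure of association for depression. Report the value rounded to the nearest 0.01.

Reading the table with exposure as columns: a = 52 (Active, case), b = 451 (Active, non-case), c = 948 (Sedentary, case), d = 1434.
This is a hospital-based case-control study: participants were sampled on outcome status, so risks in the source population cannot be estimated directly — relative risk is not valid here. The odds ratio is the appropriate measure.
OR = (a·d)/(b·c) = (52 × 1434) / (451 × 948) = 74568 / 427548 = 0.17441

0.17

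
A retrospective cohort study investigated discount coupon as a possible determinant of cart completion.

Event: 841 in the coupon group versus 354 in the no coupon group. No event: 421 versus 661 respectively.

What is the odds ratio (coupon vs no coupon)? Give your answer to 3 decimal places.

3.730

From the description: a = 841, b = 421, c = 354, d = 661.
OR = (a·d)/(b·c) = (841 × 661) / (421 × 354) = 555901 / 149034 = 3.73003
The odds of cart completion are about 3.73 times as high in the coupon group.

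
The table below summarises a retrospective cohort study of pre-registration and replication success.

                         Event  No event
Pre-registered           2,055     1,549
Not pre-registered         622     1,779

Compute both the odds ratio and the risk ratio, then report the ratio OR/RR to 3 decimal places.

1.724

Cells: a = 2055, b = 1549, c = 622, d = 1779.
OR = (2055·1779)/(1549·622) = 3655845/963478 = 3.79442
Risk in exposed = 2055/3604 = 0.57020; risk in unexposed = 622/2401 = 0.25906; RR = 2.20104
OR/RR = 3.79442 / 2.20104 = 1.72392
The outcome is not rare, so the OR lies further from 1 than the RR.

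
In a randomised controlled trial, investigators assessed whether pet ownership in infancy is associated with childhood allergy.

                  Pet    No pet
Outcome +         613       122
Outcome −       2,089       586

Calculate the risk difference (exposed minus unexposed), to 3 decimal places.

Reading the table with exposure as columns: a = 613 (Pet, case), b = 2089 (Pet, non-case), c = 122 (No pet, case), d = 586.
Risk in exposed = 613/2702 = 0.226869; risk in unexposed = 122/708 = 0.172316.
Risk difference = 0.226869 − 0.172316 = 0.054553

0.055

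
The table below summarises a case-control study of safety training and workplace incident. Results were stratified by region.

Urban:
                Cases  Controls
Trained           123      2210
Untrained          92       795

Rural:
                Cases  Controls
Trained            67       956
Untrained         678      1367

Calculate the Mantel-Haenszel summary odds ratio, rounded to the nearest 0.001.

OR_MH = Σ(aᵢdᵢ/nᵢ) / Σ(bᵢcᵢ/nᵢ), where nᵢ is the stratum total.
Stratum 1 (Urban): n = 3220; a·d/n = 123·795/3220 = 30.3680; b·c/n = 2210·92/3220 = 63.1429
Stratum 2 (Rural): n = 3068; a·d/n = 67·1367/3068 = 29.8530; b·c/n = 956·678/3068 = 211.2673
OR_MH = (30.3680 + 29.8530) / (63.1429 + 211.2673) = 60.2210 / 274.4101 = 0.21946

0.219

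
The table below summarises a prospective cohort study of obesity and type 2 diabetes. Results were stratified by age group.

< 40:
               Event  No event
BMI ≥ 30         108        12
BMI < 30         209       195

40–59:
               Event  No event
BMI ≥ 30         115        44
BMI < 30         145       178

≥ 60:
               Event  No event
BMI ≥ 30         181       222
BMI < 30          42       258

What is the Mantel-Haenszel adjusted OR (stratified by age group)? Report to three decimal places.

OR_MH = Σ(aᵢdᵢ/nᵢ) / Σ(bᵢcᵢ/nᵢ), where nᵢ is the stratum total.
Stratum 1 (< 40): n = 524; a·d/n = 108·195/524 = 40.1908; b·c/n = 12·209/524 = 4.7863
Stratum 2 (40–59): n = 482; a·d/n = 115·178/482 = 42.4689; b·c/n = 44·145/482 = 13.2365
Stratum 3 (≥ 60): n = 703; a·d/n = 181·258/703 = 66.4267; b·c/n = 222·42/703 = 13.2632
OR_MH = (40.1908 + 42.4689 + 66.4267) / (4.7863 + 13.2365 + 13.2632) = 149.0865 / 31.2859 = 4.76529

4.765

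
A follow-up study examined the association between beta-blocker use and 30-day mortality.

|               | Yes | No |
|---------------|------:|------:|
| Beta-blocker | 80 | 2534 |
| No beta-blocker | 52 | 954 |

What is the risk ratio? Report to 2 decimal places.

0.59

Cells: a = 80, b = 2534, c = 52, d = 954.
Risk in exposed = 80/2614 = 0.03060; risk in unexposed = 52/1006 = 0.05169.
RR = 0.03060 / 0.05169 = 0.59208
The risk is 41% lower among the exposed than among the unexposed.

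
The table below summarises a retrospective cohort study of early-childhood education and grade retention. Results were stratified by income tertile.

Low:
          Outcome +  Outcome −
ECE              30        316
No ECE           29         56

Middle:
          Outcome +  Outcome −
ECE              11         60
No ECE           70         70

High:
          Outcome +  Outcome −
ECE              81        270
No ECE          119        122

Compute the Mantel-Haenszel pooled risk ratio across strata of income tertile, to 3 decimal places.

0.393

RR_MH = Σ(aᵢ·n₀ᵢ/nᵢ) / Σ(cᵢ·n₁ᵢ/nᵢ), with n₁ᵢ = aᵢ+bᵢ (exposed), n₀ᵢ = cᵢ+dᵢ (unexposed), nᵢ = n₁ᵢ+n₀ᵢ.
Stratum 1 (Low): n₁ = 346, n₀ = 85, n = 431; a·n₀/n = 30·85/431 = 5.9165; c·n₁/n = 29·346/431 = 23.2807
Stratum 2 (Middle): n₁ = 71, n₀ = 140, n = 211; a·n₀/n = 11·140/211 = 7.2986; c·n₁/n = 70·71/211 = 23.5545
Stratum 3 (High): n₁ = 351, n₀ = 241, n = 592; a·n₀/n = 81·241/592 = 32.9747; c·n₁/n = 119·351/592 = 70.5557
RR_MH = (5.9165 + 7.2986 + 32.9747) / (23.2807 + 23.5545 + 70.5557) = 46.1897 / 117.3910 = 0.39347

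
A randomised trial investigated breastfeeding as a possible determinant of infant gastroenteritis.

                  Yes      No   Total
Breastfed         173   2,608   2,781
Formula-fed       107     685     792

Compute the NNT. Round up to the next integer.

Risk in treated group = 173/2781 = 0.06221; risk in control = 107/792 = 0.13510.
Absolute risk reduction = 0.13510 − 0.06221 = 0.07289
NNT = 1 / ARR = 1 / 0.07289 = 13.719 → round up → 14

14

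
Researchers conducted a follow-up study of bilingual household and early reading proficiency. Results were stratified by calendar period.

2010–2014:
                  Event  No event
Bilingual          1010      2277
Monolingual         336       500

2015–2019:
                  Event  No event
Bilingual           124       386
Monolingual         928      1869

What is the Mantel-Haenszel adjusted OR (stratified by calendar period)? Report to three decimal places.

0.655

OR_MH = Σ(aᵢdᵢ/nᵢ) / Σ(bᵢcᵢ/nᵢ), where nᵢ is the stratum total.
Stratum 1 (2010–2014): n = 4123; a·d/n = 1010·500/4123 = 122.4836; b·c/n = 2277·336/4123 = 185.5620
Stratum 2 (2015–2019): n = 3307; a·d/n = 124·1869/3307 = 70.0804; b·c/n = 386·928/3307 = 108.3181
OR_MH = (122.4836 + 70.0804) / (185.5620 + 108.3181) = 192.5641 / 293.8801 = 0.65525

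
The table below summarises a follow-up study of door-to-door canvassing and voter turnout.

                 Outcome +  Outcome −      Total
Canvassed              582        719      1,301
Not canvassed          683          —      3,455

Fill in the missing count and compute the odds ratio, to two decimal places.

The missing cell is in the unexposed row: 3455 − 683 = 2772.
So a = 582, b = 719, c = 683, d = 2772.
OR = (a·d)/(b·c) = (582 × 2772) / (719 × 683) = 1613304 / 491077 = 3.28524

3.29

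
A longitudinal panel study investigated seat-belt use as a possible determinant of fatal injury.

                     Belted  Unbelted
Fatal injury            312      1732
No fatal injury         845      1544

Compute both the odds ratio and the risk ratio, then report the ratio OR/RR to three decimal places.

Reading the table with exposure as columns: a = 312 (Belted, case), b = 845 (Belted, non-case), c = 1732 (Unbelted, case), d = 1544.
OR = (312·1544)/(845·1732) = 481728/1463540 = 0.32915
Risk in exposed = 312/1157 = 0.26966; risk in unexposed = 1732/3276 = 0.52869; RR = 0.51006
OR/RR = 0.32915 / 0.51006 = 0.64533
The outcome is not rare, so the OR lies further from 1 than the RR.

0.645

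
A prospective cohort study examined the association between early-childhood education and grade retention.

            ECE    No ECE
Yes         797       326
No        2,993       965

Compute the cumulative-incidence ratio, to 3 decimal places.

0.833

Reading the table with exposure as columns: a = 797 (ECE, case), b = 2993 (ECE, non-case), c = 326 (No ECE, case), d = 965.
Risk in exposed = 797/3790 = 0.21029; risk in unexposed = 326/1291 = 0.25252.
RR = 0.21029 / 0.25252 = 0.83278
The risk is 17% lower among the exposed than among the unexposed.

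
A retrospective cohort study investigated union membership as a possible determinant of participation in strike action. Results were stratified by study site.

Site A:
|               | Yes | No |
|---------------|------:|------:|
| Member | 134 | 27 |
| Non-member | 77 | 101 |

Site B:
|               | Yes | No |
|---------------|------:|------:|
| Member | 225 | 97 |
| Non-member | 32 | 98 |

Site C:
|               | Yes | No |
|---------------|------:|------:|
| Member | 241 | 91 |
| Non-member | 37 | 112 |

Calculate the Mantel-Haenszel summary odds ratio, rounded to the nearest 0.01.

OR_MH = Σ(aᵢdᵢ/nᵢ) / Σ(bᵢcᵢ/nᵢ), where nᵢ is the stratum total.
Stratum 1 (Site A): n = 339; a·d/n = 134·101/339 = 39.9233; b·c/n = 27·77/339 = 6.1327
Stratum 2 (Site B): n = 452; a·d/n = 225·98/452 = 48.7832; b·c/n = 97·32/452 = 6.8673
Stratum 3 (Site C): n = 481; a·d/n = 241·112/481 = 56.1164; b·c/n = 91·37/481 = 7.0000
OR_MH = (39.9233 + 48.7832 + 56.1164) / (6.1327 + 6.8673 + 7.0000) = 144.8229 / 20.0000 = 7.24115

7.24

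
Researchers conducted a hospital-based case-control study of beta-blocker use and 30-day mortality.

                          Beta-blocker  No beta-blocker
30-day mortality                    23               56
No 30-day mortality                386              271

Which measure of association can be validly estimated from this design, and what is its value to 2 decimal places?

0.29

Reading the table with exposure as columns: a = 23 (Beta-blocker, case), b = 386 (Beta-blocker, non-case), c = 56 (No beta-blocker, case), d = 271.
This is a hospital-based case-control study: participants were sampled on outcome status, so risks in the source population cannot be estimated directly — relative risk is not valid here. The odds ratio is the appropriate measure.
OR = (a·d)/(b·c) = (23 × 271) / (386 × 56) = 6233 / 21616 = 0.28835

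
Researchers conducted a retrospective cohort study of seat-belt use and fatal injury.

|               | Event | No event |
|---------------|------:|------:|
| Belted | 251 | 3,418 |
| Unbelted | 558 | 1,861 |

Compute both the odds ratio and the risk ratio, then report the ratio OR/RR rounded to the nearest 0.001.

Cells: a = 251, b = 3418, c = 558, d = 1861.
OR = (251·1861)/(3418·558) = 467111/1907244 = 0.24491
Risk in exposed = 251/3669 = 0.06841; risk in unexposed = 558/2419 = 0.23067; RR = 0.29657
OR/RR = 0.24491 / 0.29657 = 0.82582
The outcome is not rare, so the OR lies further from 1 than the RR.

0.826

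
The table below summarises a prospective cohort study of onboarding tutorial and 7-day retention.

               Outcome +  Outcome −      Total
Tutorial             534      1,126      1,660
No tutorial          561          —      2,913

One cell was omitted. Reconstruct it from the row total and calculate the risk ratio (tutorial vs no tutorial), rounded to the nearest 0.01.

1.67

The missing cell is in the unexposed row: 2913 − 561 = 2352.
So a = 534, b = 1126, c = 561, d = 2352.
RR = [a/(a+b)] / [c/(c+d)] = (534/1660) / (561/2913) = 0.32169/0.19258 = 1.67036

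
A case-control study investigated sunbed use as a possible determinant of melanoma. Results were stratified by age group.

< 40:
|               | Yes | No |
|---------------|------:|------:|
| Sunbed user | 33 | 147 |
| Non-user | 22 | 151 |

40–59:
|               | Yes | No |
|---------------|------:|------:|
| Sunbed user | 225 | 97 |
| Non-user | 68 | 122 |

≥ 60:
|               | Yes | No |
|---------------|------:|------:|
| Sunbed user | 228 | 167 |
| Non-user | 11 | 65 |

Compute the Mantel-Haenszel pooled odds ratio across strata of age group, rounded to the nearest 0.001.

3.823

OR_MH = Σ(aᵢdᵢ/nᵢ) / Σ(bᵢcᵢ/nᵢ), where nᵢ is the stratum total.
Stratum 1 (< 40): n = 353; a·d/n = 33·151/353 = 14.1161; b·c/n = 147·22/353 = 9.1615
Stratum 2 (40–59): n = 512; a·d/n = 225·122/512 = 53.6133; b·c/n = 97·68/512 = 12.8828
Stratum 3 (≥ 60): n = 471; a·d/n = 228·65/471 = 31.4650; b·c/n = 167·11/471 = 3.9002
OR_MH = (14.1161 + 53.6133 + 31.4650) / (9.1615 + 12.8828 + 3.9002) = 99.1944 / 25.9445 = 3.82333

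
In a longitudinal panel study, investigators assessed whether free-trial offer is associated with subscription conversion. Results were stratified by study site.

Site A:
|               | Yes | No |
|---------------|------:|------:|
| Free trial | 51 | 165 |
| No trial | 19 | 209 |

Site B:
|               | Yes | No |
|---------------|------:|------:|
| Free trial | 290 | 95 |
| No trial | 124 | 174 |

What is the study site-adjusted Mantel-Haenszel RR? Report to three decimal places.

RR_MH = Σ(aᵢ·n₀ᵢ/nᵢ) / Σ(cᵢ·n₁ᵢ/nᵢ), with n₁ᵢ = aᵢ+bᵢ (exposed), n₀ᵢ = cᵢ+dᵢ (unexposed), nᵢ = n₁ᵢ+n₀ᵢ.
Stratum 1 (Site A): n₁ = 216, n₀ = 228, n = 444; a·n₀/n = 51·228/444 = 26.1892; c·n₁/n = 19·216/444 = 9.2432
Stratum 2 (Site B): n₁ = 385, n₀ = 298, n = 683; a·n₀/n = 290·298/683 = 126.5300; c·n₁/n = 124·385/683 = 69.8975
RR_MH = (26.1892 + 126.5300) / (9.2432 + 69.8975) = 152.7192 / 79.1408 = 1.92972

1.930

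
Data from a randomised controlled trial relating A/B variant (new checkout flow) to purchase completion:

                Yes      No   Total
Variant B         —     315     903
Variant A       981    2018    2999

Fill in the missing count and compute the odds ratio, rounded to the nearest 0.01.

The missing cell is in the exposed row: 903 − 315 = 588.
So a = 588, b = 315, c = 981, d = 2018.
OR = (a·d)/(b·c) = (588 × 2018) / (315 × 981) = 1186584 / 309015 = 3.83989

3.84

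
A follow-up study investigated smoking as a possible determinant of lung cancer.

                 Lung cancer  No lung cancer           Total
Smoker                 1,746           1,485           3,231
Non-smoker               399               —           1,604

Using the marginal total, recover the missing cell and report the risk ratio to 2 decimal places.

The missing cell is in the unexposed row: 1604 − 399 = 1205.
So a = 1746, b = 1485, c = 399, d = 1205.
RR = [a/(a+b)] / [c/(c+d)] = (1746/3231) / (399/1604) = 0.54039/0.24875 = 2.17239

2.17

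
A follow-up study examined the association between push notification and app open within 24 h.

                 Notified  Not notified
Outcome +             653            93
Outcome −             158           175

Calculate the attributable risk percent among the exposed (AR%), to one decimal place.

Reading the table with exposure as columns: a = 653 (Notified, case), b = 158 (Notified, non-case), c = 93 (Not notified, case), d = 175.
Risk in exposed = 653/811 = 0.80518; risk in unexposed = 93/268 = 0.34701.
RR = 0.80518/0.34701 = 2.32030
AR% = (RR − 1)/RR × 100 = (2.32030 − 1)/2.32030 × 100 = 56.9021%

56.9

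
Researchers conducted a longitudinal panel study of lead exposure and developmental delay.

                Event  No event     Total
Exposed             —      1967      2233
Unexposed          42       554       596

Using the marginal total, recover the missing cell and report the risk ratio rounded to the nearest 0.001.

The missing cell is in the exposed row: 2233 − 1967 = 266.
So a = 266, b = 1967, c = 42, d = 554.
RR = [a/(a+b)] / [c/(c+d)] = (266/2233) / (42/596) = 0.11912/0.07047 = 1.69040

1.690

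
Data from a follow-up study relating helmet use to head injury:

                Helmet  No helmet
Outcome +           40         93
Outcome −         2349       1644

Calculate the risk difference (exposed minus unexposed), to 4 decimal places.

-0.0368

Reading the table with exposure as columns: a = 40 (Helmet, case), b = 2349 (Helmet, non-case), c = 93 (No helmet, case), d = 1644.
Risk in exposed = 40/2389 = 0.016743; risk in unexposed = 93/1737 = 0.053541.
Risk difference = 0.016743 − 0.053541 = -0.036797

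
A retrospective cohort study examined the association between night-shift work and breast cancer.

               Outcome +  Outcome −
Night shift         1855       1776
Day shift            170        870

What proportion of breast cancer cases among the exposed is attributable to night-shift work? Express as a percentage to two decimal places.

Cells: a = 1855, b = 1776, c = 170, d = 870.
Risk in exposed = 1855/3631 = 0.51088; risk in unexposed = 170/1040 = 0.16346.
RR = 0.51088/0.16346 = 3.12537
AR% = (RR − 1)/RR × 100 = (3.12537 − 1)/3.12537 × 100 = 68.0038%

68.00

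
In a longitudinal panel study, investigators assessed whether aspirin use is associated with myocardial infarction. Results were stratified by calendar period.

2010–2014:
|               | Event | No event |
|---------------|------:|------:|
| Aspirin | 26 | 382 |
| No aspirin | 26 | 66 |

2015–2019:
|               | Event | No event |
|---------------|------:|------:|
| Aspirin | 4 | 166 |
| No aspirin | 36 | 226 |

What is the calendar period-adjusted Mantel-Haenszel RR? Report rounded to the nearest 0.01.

0.20

RR_MH = Σ(aᵢ·n₀ᵢ/nᵢ) / Σ(cᵢ·n₁ᵢ/nᵢ), with n₁ᵢ = aᵢ+bᵢ (exposed), n₀ᵢ = cᵢ+dᵢ (unexposed), nᵢ = n₁ᵢ+n₀ᵢ.
Stratum 1 (2010–2014): n₁ = 408, n₀ = 92, n = 500; a·n₀/n = 26·92/500 = 4.7840; c·n₁/n = 26·408/500 = 21.2160
Stratum 2 (2015–2019): n₁ = 170, n₀ = 262, n = 432; a·n₀/n = 4·262/432 = 2.4259; c·n₁/n = 36·170/432 = 14.1667
RR_MH = (4.7840 + 2.4259) / (21.2160 + 14.1667) = 7.2099 / 35.3827 = 0.20377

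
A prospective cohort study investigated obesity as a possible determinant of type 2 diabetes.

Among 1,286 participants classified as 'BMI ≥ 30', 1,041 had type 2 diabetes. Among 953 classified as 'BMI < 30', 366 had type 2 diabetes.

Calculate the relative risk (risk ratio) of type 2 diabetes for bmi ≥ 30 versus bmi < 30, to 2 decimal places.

From the description: a = 1041, b = 245, c = 366, d = 587.
Risk in exposed = 1041/1286 = 0.80949; risk in unexposed = 366/953 = 0.38405.
RR = 0.80949 / 0.38405 = 2.10776
The risk among the exposed is 2.11 times that among the unexposed.

2.11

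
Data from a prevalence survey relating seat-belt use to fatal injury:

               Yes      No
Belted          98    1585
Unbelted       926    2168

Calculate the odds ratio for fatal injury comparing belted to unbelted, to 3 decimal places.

0.145

Cells: a = 98, b = 1585, c = 926, d = 2168.
OR = (a·d)/(b·c) = (98 × 2168) / (1585 × 926) = 212464 / 1467710 = 0.14476
Exposure is associated with lower odds of fatal injury (OR = 0.14 < 1).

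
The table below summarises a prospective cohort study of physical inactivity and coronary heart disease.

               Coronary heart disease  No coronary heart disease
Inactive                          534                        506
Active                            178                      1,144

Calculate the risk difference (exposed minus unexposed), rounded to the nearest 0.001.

0.379

Cells: a = 534, b = 506, c = 178, d = 1144.
Risk in exposed = 534/1040 = 0.513462; risk in unexposed = 178/1322 = 0.134644.
Risk difference = 0.513462 − 0.134644 = 0.378817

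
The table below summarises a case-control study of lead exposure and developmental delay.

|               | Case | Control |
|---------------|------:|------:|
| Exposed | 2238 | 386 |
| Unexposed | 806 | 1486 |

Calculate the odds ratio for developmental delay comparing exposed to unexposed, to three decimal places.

Cells: a = 2238, b = 386, c = 806, d = 1486.
OR = (a·d)/(b·c) = (2238 × 1486) / (386 × 806) = 3325668 / 311116 = 10.68948
The odds of developmental delay are about 10.69 times as high in the exposed group.

10.689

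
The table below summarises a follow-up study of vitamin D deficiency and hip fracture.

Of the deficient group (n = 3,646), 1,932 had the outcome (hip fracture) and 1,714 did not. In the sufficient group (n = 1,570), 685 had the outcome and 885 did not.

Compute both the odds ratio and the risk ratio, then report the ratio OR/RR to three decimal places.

1.199

From the description: a = 1932, b = 1714, c = 685, d = 885.
OR = (1932·885)/(1714·685) = 1709820/1174090 = 1.45629
Risk in exposed = 1932/3646 = 0.52990; risk in unexposed = 685/1570 = 0.43631; RR = 1.21451
OR/RR = 1.45629 / 1.21451 = 1.19908
The outcome is not rare, so the OR lies further from 1 than the RR.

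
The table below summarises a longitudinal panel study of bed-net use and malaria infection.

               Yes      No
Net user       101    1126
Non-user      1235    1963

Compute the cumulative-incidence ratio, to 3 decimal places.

0.213

Cells: a = 101, b = 1126, c = 1235, d = 1963.
Risk in exposed = 101/1227 = 0.08231; risk in unexposed = 1235/3198 = 0.38618.
RR = 0.08231 / 0.38618 = 0.21315
The risk is 79% lower among the exposed than among the unexposed.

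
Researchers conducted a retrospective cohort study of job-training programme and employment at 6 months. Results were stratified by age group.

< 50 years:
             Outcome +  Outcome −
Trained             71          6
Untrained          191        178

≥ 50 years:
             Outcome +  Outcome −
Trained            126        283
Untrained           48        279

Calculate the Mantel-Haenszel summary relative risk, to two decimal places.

RR_MH = Σ(aᵢ·n₀ᵢ/nᵢ) / Σ(cᵢ·n₁ᵢ/nᵢ), with n₁ᵢ = aᵢ+bᵢ (exposed), n₀ᵢ = cᵢ+dᵢ (unexposed), nᵢ = n₁ᵢ+n₀ᵢ.
Stratum 1 (< 50 years): n₁ = 77, n₀ = 369, n = 446; a·n₀/n = 71·369/446 = 58.7422; c·n₁/n = 191·77/446 = 32.9753
Stratum 2 (≥ 50 years): n₁ = 409, n₀ = 327, n = 736; a·n₀/n = 126·327/736 = 55.9810; c·n₁/n = 48·409/736 = 26.6739
RR_MH = (58.7422 + 55.9810) / (32.9753 + 26.6739) = 114.7231 / 59.6492 = 1.92330

1.92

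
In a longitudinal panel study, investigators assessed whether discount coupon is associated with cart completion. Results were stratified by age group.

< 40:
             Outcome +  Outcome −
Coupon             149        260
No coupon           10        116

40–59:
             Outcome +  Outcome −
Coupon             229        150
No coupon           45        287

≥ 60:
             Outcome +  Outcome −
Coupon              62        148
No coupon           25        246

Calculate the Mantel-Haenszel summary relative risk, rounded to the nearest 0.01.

RR_MH = Σ(aᵢ·n₀ᵢ/nᵢ) / Σ(cᵢ·n₁ᵢ/nᵢ), with n₁ᵢ = aᵢ+bᵢ (exposed), n₀ᵢ = cᵢ+dᵢ (unexposed), nᵢ = n₁ᵢ+n₀ᵢ.
Stratum 1 (< 40): n₁ = 409, n₀ = 126, n = 535; a·n₀/n = 149·126/535 = 35.0916; c·n₁/n = 10·409/535 = 7.6449
Stratum 2 (40–59): n₁ = 379, n₀ = 332, n = 711; a·n₀/n = 229·332/711 = 106.9311; c·n₁/n = 45·379/711 = 23.9873
Stratum 3 (≥ 60): n₁ = 210, n₀ = 271, n = 481; a·n₀/n = 62·271/481 = 34.9314; c·n₁/n = 25·210/481 = 10.9148
RR_MH = (35.0916 + 106.9311 + 34.9314) / (7.6449 + 23.9873 + 10.9148) = 176.9541 / 42.5470 = 4.15903

4.16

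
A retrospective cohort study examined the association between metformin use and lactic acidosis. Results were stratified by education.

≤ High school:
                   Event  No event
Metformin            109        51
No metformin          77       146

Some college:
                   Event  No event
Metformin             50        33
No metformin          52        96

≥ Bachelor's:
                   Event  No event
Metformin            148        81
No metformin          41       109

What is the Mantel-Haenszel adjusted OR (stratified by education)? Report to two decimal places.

3.97

OR_MH = Σ(aᵢdᵢ/nᵢ) / Σ(bᵢcᵢ/nᵢ), where nᵢ is the stratum total.
Stratum 1 (≤ High school): n = 383; a·d/n = 109·146/383 = 41.5509; b·c/n = 51·77/383 = 10.2533
Stratum 2 (Some college): n = 231; a·d/n = 50·96/231 = 20.7792; b·c/n = 33·52/231 = 7.4286
Stratum 3 (≥ Bachelor's): n = 379; a·d/n = 148·109/379 = 42.5646; b·c/n = 81·41/379 = 8.7625
OR_MH = (41.5509 + 20.7792 + 42.5646) / (10.2533 + 7.4286 + 8.7625) = 104.8948 / 26.4444 = 3.96662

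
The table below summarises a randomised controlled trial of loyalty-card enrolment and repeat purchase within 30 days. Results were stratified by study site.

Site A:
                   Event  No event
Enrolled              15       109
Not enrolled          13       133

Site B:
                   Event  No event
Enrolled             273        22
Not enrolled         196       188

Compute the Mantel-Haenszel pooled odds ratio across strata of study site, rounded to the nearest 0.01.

OR_MH = Σ(aᵢdᵢ/nᵢ) / Σ(bᵢcᵢ/nᵢ), where nᵢ is the stratum total.
Stratum 1 (Site A): n = 270; a·d/n = 15·133/270 = 7.3889; b·c/n = 109·13/270 = 5.2481
Stratum 2 (Site B): n = 679; a·d/n = 273·188/679 = 75.5876; b·c/n = 22·196/679 = 6.3505
OR_MH = (7.3889 + 75.5876) / (5.2481 + 6.3505) = 82.9765 / 11.5987 = 7.15397

7.15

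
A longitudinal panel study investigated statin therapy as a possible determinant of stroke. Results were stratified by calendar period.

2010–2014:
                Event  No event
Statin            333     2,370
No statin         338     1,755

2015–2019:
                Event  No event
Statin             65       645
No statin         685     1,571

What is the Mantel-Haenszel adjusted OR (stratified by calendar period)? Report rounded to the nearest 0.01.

0.49

OR_MH = Σ(aᵢdᵢ/nᵢ) / Σ(bᵢcᵢ/nᵢ), where nᵢ is the stratum total.
Stratum 1 (2010–2014): n = 4796; a·d/n = 333·1755/4796 = 121.8547; b·c/n = 2370·338/4796 = 167.0267
Stratum 2 (2015–2019): n = 2966; a·d/n = 65·1571/2966 = 34.4285; b·c/n = 645·685/2966 = 148.9633
OR_MH = (121.8547 + 34.4285) / (167.0267 + 148.9633) = 156.2832 / 315.9899 = 0.49458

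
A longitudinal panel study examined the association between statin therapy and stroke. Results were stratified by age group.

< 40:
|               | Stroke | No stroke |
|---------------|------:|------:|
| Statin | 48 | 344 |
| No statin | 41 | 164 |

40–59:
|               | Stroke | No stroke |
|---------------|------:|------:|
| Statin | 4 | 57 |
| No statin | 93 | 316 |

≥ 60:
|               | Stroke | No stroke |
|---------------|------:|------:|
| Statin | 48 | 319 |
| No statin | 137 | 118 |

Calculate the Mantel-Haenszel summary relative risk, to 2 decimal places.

RR_MH = Σ(aᵢ·n₀ᵢ/nᵢ) / Σ(cᵢ·n₁ᵢ/nᵢ), with n₁ᵢ = aᵢ+bᵢ (exposed), n₀ᵢ = cᵢ+dᵢ (unexposed), nᵢ = n₁ᵢ+n₀ᵢ.
Stratum 1 (< 40): n₁ = 392, n₀ = 205, n = 597; a·n₀/n = 48·205/597 = 16.4824; c·n₁/n = 41·392/597 = 26.9213
Stratum 2 (40–59): n₁ = 61, n₀ = 409, n = 470; a·n₀/n = 4·409/470 = 3.4809; c·n₁/n = 93·61/470 = 12.0702
Stratum 3 (≥ 60): n₁ = 367, n₀ = 255, n = 622; a·n₀/n = 48·255/622 = 19.6785; c·n₁/n = 137·367/622 = 80.8344
RR_MH = (16.4824 + 3.4809 + 19.6785) / (26.9213 + 12.0702 + 80.8344) = 39.6417 / 119.8259 = 0.33083

0.33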